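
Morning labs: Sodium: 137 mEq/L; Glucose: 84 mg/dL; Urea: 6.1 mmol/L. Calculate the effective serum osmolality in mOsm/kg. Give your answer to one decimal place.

278.7 mOsm/kg

Effective osmolality excludes urea (freely permeant across cell membranes):
2·Na + glucose/18
= 2·137 + 84/18
= 274 + 4.67
= 278.67 mOsm/kg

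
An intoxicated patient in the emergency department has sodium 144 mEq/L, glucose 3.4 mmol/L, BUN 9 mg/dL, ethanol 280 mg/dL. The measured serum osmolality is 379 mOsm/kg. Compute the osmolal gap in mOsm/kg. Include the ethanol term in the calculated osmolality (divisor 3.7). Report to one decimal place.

Calculated osmolality = 2·Na + glucose + BUN/2.8 + ethanol/3.7
= 2·144 + 3.4 + 9/2.8 + 280/3.7
= 288 + 3.40 + 3.21 + 75.68
= 370.29 mOsm/kg ≈ 370.3 mOsm/kg
Osmolar gap = measured − calculated = 379 − 370.3 = 8.7 mOsm/kg

8.7 mOsm/kg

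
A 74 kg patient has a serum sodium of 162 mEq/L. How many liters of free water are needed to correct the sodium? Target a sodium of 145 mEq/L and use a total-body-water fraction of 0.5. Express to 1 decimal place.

TBW = 0.5 · 74 = 37 L
Free water deficit = TBW · (Na/145 − 1)
= 37 · (162/145 − 1)
= 37 · 0.1172
= 4.34 L

4.3 L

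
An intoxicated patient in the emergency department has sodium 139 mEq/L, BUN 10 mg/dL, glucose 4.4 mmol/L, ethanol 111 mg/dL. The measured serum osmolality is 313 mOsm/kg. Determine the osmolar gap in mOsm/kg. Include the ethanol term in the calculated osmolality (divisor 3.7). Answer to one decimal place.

Calculated osmolality = 2·Na + glucose + BUN/2.8 + ethanol/3.7
= 2·139 + 4.4 + 10/2.8 + 111/3.7
= 278 + 4.40 + 3.57 + 30
= 315.97 mOsm/kg ≈ 316.0 mOsm/kg
Osmolar gap = measured − calculated = 313 − 316.0 = -3.0 mOsm/kg

-3.0 mOsm/kg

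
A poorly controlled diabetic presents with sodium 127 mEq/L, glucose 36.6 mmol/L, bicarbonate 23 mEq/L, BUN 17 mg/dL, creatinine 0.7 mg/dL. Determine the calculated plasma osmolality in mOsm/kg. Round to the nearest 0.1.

296.7 mOsm/kg

Calculated osmolality = 2·Na + glucose + BUN/2.8
= 2·127 + 36.6 + 17/2.8
= 254 + 36.60 + 6.07
= 296.67 mOsm/kg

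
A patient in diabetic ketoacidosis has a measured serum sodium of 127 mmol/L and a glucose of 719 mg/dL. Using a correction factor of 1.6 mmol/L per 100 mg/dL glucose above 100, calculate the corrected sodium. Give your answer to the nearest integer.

Corrected Na = measured Na + 1.6 · (glucose − 100)/100
= 127 + 1.6 · (719 − 100)/100
= 127 + 9.9
= 136.9 mmol/L

137 mmol/L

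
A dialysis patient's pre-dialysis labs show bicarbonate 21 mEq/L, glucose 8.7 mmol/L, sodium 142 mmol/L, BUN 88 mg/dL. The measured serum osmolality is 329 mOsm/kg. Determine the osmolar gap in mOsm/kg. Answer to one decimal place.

4.9 mOsm/kg

Calculated osmolality = 2·Na + glucose + BUN/2.8
= 2·142 + 8.7 + 88/2.8
= 284 + 8.70 + 31.43
= 324.13 mOsm/kg ≈ 324.1 mOsm/kg
Osmolar gap = measured − calculated = 329 − 324.1 = 4.9 mOsm/kg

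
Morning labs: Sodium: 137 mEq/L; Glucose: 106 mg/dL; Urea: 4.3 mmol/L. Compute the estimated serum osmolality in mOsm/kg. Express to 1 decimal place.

284.2 mOsm/kg

Calculated osmolality = 2·Na + glucose/18 + urea
= 2·137 + 106/18 + 4.3
= 274 + 5.89 + 4.30
= 284.19 mOsm/kg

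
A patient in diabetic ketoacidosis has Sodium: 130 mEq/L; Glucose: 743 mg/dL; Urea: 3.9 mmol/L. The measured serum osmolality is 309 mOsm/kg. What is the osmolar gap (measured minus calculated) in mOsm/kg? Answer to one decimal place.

Calculated osmolality = 2·Na + glucose/18 + urea
= 2·130 + 743/18 + 3.9
= 260 + 41.28 + 3.90
= 305.18 mOsm/kg ≈ 305.2 mOsm/kg
Osmolar gap = measured − calculated = 309 − 305.2 = 3.8 mOsm/kg

3.8 mOsm/kg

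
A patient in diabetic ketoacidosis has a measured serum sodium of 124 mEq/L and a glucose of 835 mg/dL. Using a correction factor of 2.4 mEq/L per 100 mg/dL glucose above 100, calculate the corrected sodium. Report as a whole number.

142 mEq/L

Corrected Na = measured Na + 2.4 · (glucose − 100)/100
= 124 + 2.4 · (835 − 100)/100
= 124 + 17.6
= 141.6 mEq/L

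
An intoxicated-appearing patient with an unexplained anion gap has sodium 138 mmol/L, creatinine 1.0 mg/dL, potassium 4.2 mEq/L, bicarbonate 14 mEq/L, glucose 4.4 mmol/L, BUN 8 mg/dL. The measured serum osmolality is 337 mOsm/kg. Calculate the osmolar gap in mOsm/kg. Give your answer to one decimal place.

Calculated osmolality = 2·Na + glucose + BUN/2.8
= 2·138 + 4.4 + 8/2.8
= 276 + 4.40 + 2.86
= 283.26 mOsm/kg ≈ 283.3 mOsm/kg
Osmolar gap = measured − calculated = 337 − 283.3 = 53.7 mOsm/kg

53.7 mOsm/kg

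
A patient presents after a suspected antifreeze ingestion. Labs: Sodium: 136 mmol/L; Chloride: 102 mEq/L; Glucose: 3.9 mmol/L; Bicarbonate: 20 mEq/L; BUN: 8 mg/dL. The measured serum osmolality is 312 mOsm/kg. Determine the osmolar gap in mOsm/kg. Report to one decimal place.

33.2 mOsm/kg

Calculated osmolality = 2·Na + glucose + BUN/2.8
= 2·136 + 3.9 + 8/2.8
= 272 + 3.90 + 2.86
= 278.76 mOsm/kg ≈ 278.8 mOsm/kg
Osmolar gap = measured − calculated = 312 − 278.8 = 33.2 mOsm/kg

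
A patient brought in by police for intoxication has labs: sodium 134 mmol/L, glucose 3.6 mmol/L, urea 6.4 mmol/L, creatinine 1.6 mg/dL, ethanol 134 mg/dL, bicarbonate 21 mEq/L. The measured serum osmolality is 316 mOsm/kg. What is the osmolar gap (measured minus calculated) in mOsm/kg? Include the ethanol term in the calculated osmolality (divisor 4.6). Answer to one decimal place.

Calculated osmolality = 2·Na + glucose + urea + ethanol/4.6
= 2·134 + 3.6 + 6.4 + 134/4.6
= 268 + 3.60 + 6.40 + 29.13
= 307.13 mOsm/kg ≈ 307.1 mOsm/kg
Osmolar gap = measured − calculated = 316 − 307.1 = 8.9 mOsm/kg

8.9 mOsm/kg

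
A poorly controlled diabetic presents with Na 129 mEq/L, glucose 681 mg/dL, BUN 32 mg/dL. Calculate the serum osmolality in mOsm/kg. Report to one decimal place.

Calculated osmolality = 2·Na + glucose/18 + BUN/2.8
= 2·129 + 681/18 + 32/2.8
= 258 + 37.83 + 11.43
= 307.26 mOsm/kg

307.3 mOsm/kg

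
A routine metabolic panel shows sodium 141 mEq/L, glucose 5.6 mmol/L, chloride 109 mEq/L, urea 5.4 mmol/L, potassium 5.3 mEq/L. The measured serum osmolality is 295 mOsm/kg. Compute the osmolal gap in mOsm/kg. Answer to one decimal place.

Calculated osmolality = 2·Na + glucose + urea
= 2·141 + 5.6 + 5.4
= 282 + 5.60 + 5.40
= 293 mOsm/kg ≈ 293.0 mOsm/kg
Osmolar gap = measured − calculated = 295 − 293.0 = 2.0 mOsm/kg

2.0 mOsm/kg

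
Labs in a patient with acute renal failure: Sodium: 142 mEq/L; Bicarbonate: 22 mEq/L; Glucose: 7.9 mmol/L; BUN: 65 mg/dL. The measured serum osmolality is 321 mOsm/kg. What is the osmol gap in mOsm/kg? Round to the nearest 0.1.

5.9 mOsm/kg

Calculated osmolality = 2·Na + glucose + BUN/2.8
= 2·142 + 7.9 + 65/2.8
= 284 + 7.90 + 23.21
= 315.11 mOsm/kg ≈ 315.1 mOsm/kg
Osmolar gap = measured − calculated = 321 − 315.1 = 5.9 mOsm/kg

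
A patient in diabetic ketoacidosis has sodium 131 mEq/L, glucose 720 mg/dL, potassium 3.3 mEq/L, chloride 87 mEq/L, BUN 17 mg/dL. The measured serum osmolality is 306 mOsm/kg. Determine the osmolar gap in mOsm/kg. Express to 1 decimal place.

Calculated osmolality = 2·Na + glucose/18 + BUN/2.8
= 2·131 + 720/18 + 17/2.8
= 262 + 40 + 6.07
= 308.07 mOsm/kg ≈ 308.1 mOsm/kg
Osmolar gap = measured − calculated = 306 − 308.1 = -2.1 mOsm/kg

-2.1 mOsm/kg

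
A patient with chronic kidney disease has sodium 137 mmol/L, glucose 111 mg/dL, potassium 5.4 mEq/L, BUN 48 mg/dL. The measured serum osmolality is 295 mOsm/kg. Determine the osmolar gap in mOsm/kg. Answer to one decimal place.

-2.3 mOsm/kg

Calculated osmolality = 2·Na + glucose/18 + BUN/2.8
= 2·137 + 111/18 + 48/2.8
= 274 + 6.17 + 17.14
= 297.31 mOsm/kg ≈ 297.3 mOsm/kg
Osmolar gap = measured − calculated = 295 − 297.3 = -2.3 mOsm/kg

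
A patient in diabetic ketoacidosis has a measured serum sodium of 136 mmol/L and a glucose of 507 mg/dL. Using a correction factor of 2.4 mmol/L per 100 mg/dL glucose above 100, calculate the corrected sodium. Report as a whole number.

146 mmol/L

Corrected Na = measured Na + 2.4 · (glucose − 100)/100
= 136 + 2.4 · (507 − 100)/100
= 136 + 9.8
= 145.8 mmol/L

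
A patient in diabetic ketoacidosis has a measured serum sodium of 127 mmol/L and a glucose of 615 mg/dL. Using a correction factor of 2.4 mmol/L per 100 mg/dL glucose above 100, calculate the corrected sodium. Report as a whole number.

139 mmol/L

Corrected Na = measured Na + 2.4 · (glucose − 100)/100
= 127 + 2.4 · (615 − 100)/100
= 127 + 12.4
= 139.4 mmol/L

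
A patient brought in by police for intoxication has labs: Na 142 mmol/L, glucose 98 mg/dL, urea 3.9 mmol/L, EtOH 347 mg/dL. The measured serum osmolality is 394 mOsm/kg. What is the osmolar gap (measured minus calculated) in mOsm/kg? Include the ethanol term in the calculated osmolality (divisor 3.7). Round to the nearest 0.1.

Calculated osmolality = 2·Na + glucose/18 + urea + ethanol/3.7
= 2·142 + 98/18 + 3.9 + 347/3.7
= 284 + 5.44 + 3.90 + 93.78
= 387.12 mOsm/kg ≈ 387.1 mOsm/kg
Osmolar gap = measured − calculated = 394 − 387.1 = 6.9 mOsm/kg

6.9 mOsm/kg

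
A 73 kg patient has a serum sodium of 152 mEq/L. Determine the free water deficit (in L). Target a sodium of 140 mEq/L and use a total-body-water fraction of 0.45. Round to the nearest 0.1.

TBW = 0.45 · 73 = 32.85 L
Free water deficit = TBW · (Na/140 − 1)
= 32.85 · (152/140 − 1)
= 32.85 · 0.0857
= 2.82 L

2.8 L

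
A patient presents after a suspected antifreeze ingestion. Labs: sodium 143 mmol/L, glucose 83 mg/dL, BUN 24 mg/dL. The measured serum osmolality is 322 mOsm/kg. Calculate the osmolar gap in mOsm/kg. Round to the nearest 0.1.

22.8 mOsm/kg

Calculated osmolality = 2·Na + glucose/18 + BUN/2.8
= 2·143 + 83/18 + 24/2.8
= 286 + 4.61 + 8.57
= 299.18 mOsm/kg ≈ 299.2 mOsm/kg
Osmolar gap = measured − calculated = 322 − 299.2 = 22.8 mOsm/kg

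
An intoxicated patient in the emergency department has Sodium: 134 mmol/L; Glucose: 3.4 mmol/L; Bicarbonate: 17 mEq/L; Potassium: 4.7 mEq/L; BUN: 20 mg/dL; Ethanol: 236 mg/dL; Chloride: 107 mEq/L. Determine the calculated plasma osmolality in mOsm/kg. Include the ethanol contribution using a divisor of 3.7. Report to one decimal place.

Calculated osmolality = 2·Na + glucose + BUN/2.8 + ethanol/3.7
= 2·134 + 3.4 + 20/2.8 + 236/3.7
= 268 + 3.40 + 7.14 + 63.78
= 342.32 mOsm/kg

342.3 mOsm/kg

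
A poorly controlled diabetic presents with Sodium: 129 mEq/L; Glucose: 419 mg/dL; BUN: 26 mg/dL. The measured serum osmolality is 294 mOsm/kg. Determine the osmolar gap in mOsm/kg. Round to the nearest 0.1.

Calculated osmolality = 2·Na + glucose/18 + BUN/2.8
= 2·129 + 419/18 + 26/2.8
= 258 + 23.28 + 9.29
= 290.57 mOsm/kg ≈ 290.6 mOsm/kg
Osmolar gap = measured − calculated = 294 − 290.6 = 3.4 mOsm/kg

3.4 mOsm/kg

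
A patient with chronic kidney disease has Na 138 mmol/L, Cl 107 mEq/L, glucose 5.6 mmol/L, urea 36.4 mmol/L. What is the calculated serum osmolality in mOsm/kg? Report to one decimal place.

Calculated osmolality = 2·Na + glucose + urea
= 2·138 + 5.6 + 36.4
= 276 + 5.60 + 36.40
= 318 mOsm/kg

318.0 mOsm/kg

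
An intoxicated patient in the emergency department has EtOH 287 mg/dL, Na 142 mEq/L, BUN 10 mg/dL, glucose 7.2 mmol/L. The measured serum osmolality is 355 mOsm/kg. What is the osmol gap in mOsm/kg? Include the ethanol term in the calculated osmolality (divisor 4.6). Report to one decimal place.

-2.2 mOsm/kg

Calculated osmolality = 2·Na + glucose + BUN/2.8 + ethanol/4.6
= 2·142 + 7.2 + 10/2.8 + 287/4.6
= 284 + 7.20 + 3.57 + 62.39
= 357.16 mOsm/kg ≈ 357.2 mOsm/kg
Osmolar gap = measured − calculated = 355 − 357.2 = -2.2 mOsm/kg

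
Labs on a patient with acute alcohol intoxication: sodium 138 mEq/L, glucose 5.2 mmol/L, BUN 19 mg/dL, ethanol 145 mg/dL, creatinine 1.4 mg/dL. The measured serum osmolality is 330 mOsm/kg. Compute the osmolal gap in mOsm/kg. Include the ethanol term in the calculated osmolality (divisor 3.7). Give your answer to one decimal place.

Calculated osmolality = 2·Na + glucose + BUN/2.8 + ethanol/3.7
= 2·138 + 5.2 + 19/2.8 + 145/3.7
= 276 + 5.20 + 6.79 + 39.19
= 327.18 mOsm/kg ≈ 327.2 mOsm/kg
Osmolar gap = measured − calculated = 330 − 327.2 = 2.8 mOsm/kg

2.8 mOsm/kg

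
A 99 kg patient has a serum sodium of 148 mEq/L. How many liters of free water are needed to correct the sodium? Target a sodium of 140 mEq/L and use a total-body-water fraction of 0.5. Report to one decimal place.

2.8 L

TBW = 0.5 · 99 = 49.5 L
Free water deficit = TBW · (Na/140 − 1)
= 49.5 · (148/140 − 1)
= 49.5 · 0.0571
= 2.83 L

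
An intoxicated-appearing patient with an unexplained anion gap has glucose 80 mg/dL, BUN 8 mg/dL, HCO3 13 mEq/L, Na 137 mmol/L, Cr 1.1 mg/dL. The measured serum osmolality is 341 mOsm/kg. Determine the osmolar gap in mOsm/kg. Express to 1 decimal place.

59.7 mOsm/kg

Calculated osmolality = 2·Na + glucose/18 + BUN/2.8
= 2·137 + 80/18 + 8/2.8
= 274 + 4.44 + 2.86
= 281.3 mOsm/kg ≈ 281.3 mOsm/kg
Osmolar gap = measured − calculated = 341 − 281.3 = 59.7 mOsm/kg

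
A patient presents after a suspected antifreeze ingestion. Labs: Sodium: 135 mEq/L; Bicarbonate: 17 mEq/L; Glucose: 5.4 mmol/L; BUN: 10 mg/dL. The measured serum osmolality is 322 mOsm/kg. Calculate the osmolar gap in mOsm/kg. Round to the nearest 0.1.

43.0 mOsm/kg

Calculated osmolality = 2·Na + glucose + BUN/2.8
= 2·135 + 5.4 + 10/2.8
= 270 + 5.40 + 3.57
= 278.97 mOsm/kg ≈ 279.0 mOsm/kg
Osmolar gap = measured − calculated = 322 − 279.0 = 43.0 mOsm/kg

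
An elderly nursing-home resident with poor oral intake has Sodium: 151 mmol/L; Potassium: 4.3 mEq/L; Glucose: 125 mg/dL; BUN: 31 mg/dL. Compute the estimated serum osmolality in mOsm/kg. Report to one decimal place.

320.0 mOsm/kg

Calculated osmolality = 2·Na + glucose/18 + BUN/2.8
= 2·151 + 125/18 + 31/2.8
= 302 + 6.94 + 11.07
= 320.01 mOsm/kg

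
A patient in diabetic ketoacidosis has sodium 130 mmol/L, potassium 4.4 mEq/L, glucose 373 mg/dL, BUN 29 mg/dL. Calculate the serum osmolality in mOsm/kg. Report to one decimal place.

291.1 mOsm/kg

Calculated osmolality = 2·Na + glucose/18 + BUN/2.8
= 2·130 + 373/18 + 29/2.8
= 260 + 20.72 + 10.36
= 291.08 mOsm/kg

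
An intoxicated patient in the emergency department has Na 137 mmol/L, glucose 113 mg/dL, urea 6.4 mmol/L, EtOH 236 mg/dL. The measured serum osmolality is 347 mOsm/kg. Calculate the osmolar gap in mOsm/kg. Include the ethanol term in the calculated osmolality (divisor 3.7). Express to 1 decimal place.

-3.5 mOsm/kg

Calculated osmolality = 2·Na + glucose/18 + urea + ethanol/3.7
= 2·137 + 113/18 + 6.4 + 236/3.7
= 274 + 6.28 + 6.40 + 63.78
= 350.46 mOsm/kg ≈ 350.5 mOsm/kg
Osmolar gap = measured − calculated = 347 − 350.5 = -3.5 mOsm/kg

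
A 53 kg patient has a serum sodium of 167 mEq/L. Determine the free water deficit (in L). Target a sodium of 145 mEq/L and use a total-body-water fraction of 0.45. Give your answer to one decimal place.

3.6 L

TBW = 0.45 · 53 = 23.85 L
Free water deficit = TBW · (Na/145 − 1)
= 23.85 · (167/145 − 1)
= 23.85 · 0.1517
= 3.62 L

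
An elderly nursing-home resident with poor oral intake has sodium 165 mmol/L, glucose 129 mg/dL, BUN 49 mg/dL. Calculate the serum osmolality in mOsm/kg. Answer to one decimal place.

354.7 mOsm/kg

Calculated osmolality = 2·Na + glucose/18 + BUN/2.8
= 2·165 + 129/18 + 49/2.8
= 330 + 7.17 + 17.50
= 354.67 mOsm/kg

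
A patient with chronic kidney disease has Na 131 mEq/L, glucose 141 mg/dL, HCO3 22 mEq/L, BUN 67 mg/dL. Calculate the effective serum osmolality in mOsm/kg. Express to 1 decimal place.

269.8 mOsm/kg

Effective osmolality excludes urea (freely permeant across cell membranes):
2·Na + glucose/18
= 2·131 + 141/18
= 262 + 7.83
= 269.83 mOsm/kg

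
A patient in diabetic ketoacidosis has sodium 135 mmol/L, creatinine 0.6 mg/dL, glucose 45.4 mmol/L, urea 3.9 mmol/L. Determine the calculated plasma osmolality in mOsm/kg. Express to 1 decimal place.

Calculated osmolality = 2·Na + glucose + urea
= 2·135 + 45.4 + 3.9
= 270 + 45.40 + 3.90
= 319.3 mOsm/kg

319.3 mOsm/kg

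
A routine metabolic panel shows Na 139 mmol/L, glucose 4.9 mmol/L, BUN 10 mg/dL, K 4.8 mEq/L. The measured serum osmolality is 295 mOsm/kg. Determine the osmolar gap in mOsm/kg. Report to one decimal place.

8.5 mOsm/kg

Calculated osmolality = 2·Na + glucose + BUN/2.8
= 2·139 + 4.9 + 10/2.8
= 278 + 4.90 + 3.57
= 286.47 mOsm/kg ≈ 286.5 mOsm/kg
Osmolar gap = measured − calculated = 295 − 286.5 = 8.5 mOsm/kg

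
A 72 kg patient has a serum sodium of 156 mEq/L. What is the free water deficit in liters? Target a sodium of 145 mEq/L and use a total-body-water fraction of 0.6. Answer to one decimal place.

3.3 L

TBW = 0.6 · 72 = 43.2 L
Free water deficit = TBW · (Na/145 − 1)
= 43.2 · (156/145 − 1)
= 43.2 · 0.0759
= 3.28 L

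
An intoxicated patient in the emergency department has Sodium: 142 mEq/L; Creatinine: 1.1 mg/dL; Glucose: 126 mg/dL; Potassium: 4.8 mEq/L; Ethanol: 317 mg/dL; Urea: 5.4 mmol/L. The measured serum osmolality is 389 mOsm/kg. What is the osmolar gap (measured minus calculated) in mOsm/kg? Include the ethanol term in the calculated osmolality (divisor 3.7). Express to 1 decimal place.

6.9 mOsm/kg

Calculated osmolality = 2·Na + glucose/18 + urea + ethanol/3.7
= 2·142 + 126/18 + 5.4 + 317/3.7
= 284 + 7 + 5.40 + 85.68
= 382.08 mOsm/kg ≈ 382.1 mOsm/kg
Osmolar gap = measured − calculated = 389 − 382.1 = 6.9 mOsm/kg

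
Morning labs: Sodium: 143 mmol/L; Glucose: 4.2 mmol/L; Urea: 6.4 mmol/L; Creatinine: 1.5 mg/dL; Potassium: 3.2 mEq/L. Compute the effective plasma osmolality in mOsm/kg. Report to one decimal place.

Effective osmolality excludes urea (freely permeant across cell membranes):
2·Na + glucose
= 2·143 + 4.2
= 286 + 4.2
= 290.2 mOsm/kg

290.2 mOsm/kg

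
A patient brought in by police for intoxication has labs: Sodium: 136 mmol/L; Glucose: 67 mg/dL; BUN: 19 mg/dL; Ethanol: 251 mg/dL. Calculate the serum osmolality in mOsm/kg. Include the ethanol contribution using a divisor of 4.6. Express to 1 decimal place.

337.1 mOsm/kg

Calculated osmolality = 2·Na + glucose/18 + BUN/2.8 + ethanol/4.6
= 2·136 + 67/18 + 19/2.8 + 251/4.6
= 272 + 3.72 + 6.79 + 54.57
= 337.08 mOsm/kg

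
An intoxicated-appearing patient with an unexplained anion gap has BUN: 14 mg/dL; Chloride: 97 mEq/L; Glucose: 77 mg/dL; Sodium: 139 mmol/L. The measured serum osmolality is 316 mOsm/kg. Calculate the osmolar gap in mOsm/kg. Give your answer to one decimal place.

Calculated osmolality = 2·Na + glucose/18 + BUN/2.8
= 2·139 + 77/18 + 14/2.8
= 278 + 4.28 + 5
= 287.28 mOsm/kg ≈ 287.3 mOsm/kg
Osmolar gap = measured − calculated = 316 − 287.3 = 28.7 mOsm/kg

28.7 mOsm/kg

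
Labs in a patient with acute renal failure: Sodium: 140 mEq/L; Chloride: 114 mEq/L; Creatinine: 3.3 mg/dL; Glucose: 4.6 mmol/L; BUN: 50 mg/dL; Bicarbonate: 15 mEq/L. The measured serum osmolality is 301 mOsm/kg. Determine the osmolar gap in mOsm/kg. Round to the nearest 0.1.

-1.5 mOsm/kg

Calculated osmolality = 2·Na + glucose + BUN/2.8
= 2·140 + 4.6 + 50/2.8
= 280 + 4.60 + 17.86
= 302.46 mOsm/kg ≈ 302.5 mOsm/kg
Osmolar gap = measured − calculated = 301 − 302.5 = -1.5 mOsm/kg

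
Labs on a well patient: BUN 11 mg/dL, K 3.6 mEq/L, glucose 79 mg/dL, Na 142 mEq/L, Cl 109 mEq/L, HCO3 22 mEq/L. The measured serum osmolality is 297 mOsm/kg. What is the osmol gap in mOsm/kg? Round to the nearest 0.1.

Calculated osmolality = 2·Na + glucose/18 + BUN/2.8
= 2·142 + 79/18 + 11/2.8
= 284 + 4.39 + 3.93
= 292.32 mOsm/kg ≈ 292.3 mOsm/kg
Osmolar gap = measured − calculated = 297 − 292.3 = 4.7 mOsm/kg

4.7 mOsm/kg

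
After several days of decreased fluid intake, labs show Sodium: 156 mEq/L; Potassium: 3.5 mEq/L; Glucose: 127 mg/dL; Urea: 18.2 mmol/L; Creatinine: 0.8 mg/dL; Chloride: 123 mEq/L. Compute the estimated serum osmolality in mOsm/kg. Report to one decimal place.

337.3 mOsm/kg

Calculated osmolality = 2·Na + glucose/18 + urea
= 2·156 + 127/18 + 18.2
= 312 + 7.06 + 18.20
= 337.26 mOsm/kg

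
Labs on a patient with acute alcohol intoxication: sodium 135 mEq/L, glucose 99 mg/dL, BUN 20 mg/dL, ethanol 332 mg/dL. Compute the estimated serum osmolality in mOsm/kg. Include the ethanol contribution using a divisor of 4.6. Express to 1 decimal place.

Calculated osmolality = 2·Na + glucose/18 + BUN/2.8 + ethanol/4.6
= 2·135 + 99/18 + 20/2.8 + 332/4.6
= 270 + 5.50 + 7.14 + 72.17
= 354.81 mOsm/kg

354.8 mOsm/kg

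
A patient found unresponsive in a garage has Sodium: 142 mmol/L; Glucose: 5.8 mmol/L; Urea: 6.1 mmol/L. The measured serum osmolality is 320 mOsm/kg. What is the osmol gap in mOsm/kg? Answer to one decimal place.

24.1 mOsm/kg

Calculated osmolality = 2·Na + glucose + urea
= 2·142 + 5.8 + 6.1
= 284 + 5.80 + 6.10
= 295.9 mOsm/kg ≈ 295.9 mOsm/kg
Osmolar gap = measured − calculated = 320 − 295.9 = 24.1 mOsm/kg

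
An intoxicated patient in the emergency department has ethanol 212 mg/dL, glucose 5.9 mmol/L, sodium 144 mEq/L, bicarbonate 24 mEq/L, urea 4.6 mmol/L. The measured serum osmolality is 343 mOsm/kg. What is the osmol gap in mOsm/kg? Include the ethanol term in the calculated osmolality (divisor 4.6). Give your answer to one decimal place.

-1.6 mOsm/kg

Calculated osmolality = 2·Na + glucose + urea + ethanol/4.6
= 2·144 + 5.9 + 4.6 + 212/4.6
= 288 + 5.90 + 4.60 + 46.09
= 344.59 mOsm/kg ≈ 344.6 mOsm/kg
Osmolar gap = measured − calculated = 343 − 344.6 = -1.6 mOsm/kg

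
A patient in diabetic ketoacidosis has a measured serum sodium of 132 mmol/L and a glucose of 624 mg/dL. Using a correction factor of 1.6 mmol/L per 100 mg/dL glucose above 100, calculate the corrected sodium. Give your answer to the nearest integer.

140 mmol/L

Corrected Na = measured Na + 1.6 · (glucose − 100)/100
= 132 + 1.6 · (624 − 100)/100
= 132 + 8.4
= 140.4 mmol/L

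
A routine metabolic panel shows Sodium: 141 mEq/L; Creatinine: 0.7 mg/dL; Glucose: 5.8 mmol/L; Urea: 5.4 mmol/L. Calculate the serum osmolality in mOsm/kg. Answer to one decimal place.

Calculated osmolality = 2·Na + glucose + urea
= 2·141 + 5.8 + 5.4
= 282 + 5.80 + 5.40
= 293.2 mOsm/kg

293.2 mOsm/kg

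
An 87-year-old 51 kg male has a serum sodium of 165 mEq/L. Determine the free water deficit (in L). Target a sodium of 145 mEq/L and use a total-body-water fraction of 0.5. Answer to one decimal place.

3.5 L

TBW = 0.5 · 51 = 25.5 L
Free water deficit = TBW · (Na/145 − 1)
= 25.5 · (165/145 − 1)
= 25.5 · 0.1379
= 3.52 L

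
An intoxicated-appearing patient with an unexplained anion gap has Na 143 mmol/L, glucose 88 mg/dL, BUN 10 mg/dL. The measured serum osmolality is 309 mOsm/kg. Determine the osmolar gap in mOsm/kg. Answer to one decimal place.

Calculated osmolality = 2·Na + glucose/18 + BUN/2.8
= 2·143 + 88/18 + 10/2.8
= 286 + 4.89 + 3.57
= 294.46 mOsm/kg ≈ 294.5 mOsm/kg
Osmolar gap = measured − calculated = 309 − 294.5 = 14.5 mOsm/kg

14.5 mOsm/kg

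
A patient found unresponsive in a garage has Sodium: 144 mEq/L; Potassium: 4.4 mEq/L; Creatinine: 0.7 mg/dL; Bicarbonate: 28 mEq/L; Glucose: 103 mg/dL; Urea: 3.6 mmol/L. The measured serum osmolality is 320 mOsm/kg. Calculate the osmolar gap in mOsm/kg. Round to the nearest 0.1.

22.7 mOsm/kg

Calculated osmolality = 2·Na + glucose/18 + urea
= 2·144 + 103/18 + 3.6
= 288 + 5.72 + 3.60
= 297.32 mOsm/kg ≈ 297.3 mOsm/kg
Osmolar gap = measured − calculated = 320 − 297.3 = 22.7 mOsm/kg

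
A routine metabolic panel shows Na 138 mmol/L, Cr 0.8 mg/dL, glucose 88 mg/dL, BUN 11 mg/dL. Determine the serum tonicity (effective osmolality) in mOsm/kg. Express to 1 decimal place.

280.9 mOsm/kg

Effective osmolality excludes urea (freely permeant across cell membranes):
2·Na + glucose/18
= 2·138 + 88/18
= 276 + 4.89
= 280.89 mOsm/kg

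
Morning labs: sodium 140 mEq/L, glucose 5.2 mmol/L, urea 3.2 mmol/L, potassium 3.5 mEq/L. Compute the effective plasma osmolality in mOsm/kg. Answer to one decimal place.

Effective osmolality excludes urea (freely permeant across cell membranes):
2·Na + glucose
= 2·140 + 5.2
= 280 + 5.2
= 285.2 mOsm/kg

285.2 mOsm/kg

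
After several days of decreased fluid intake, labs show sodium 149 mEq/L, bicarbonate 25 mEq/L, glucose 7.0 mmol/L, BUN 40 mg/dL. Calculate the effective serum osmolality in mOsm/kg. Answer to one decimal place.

Effective osmolality excludes urea (freely permeant across cell membranes):
2·Na + glucose
= 2·149 + 7
= 298 + 7
= 305 mOsm/kg

305.0 mOsm/kg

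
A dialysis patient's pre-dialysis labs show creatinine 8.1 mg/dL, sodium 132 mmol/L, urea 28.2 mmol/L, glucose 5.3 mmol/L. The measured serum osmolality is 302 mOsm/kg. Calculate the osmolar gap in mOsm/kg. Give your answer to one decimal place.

Calculated osmolality = 2·Na + glucose + urea
= 2·132 + 5.3 + 28.2
= 264 + 5.30 + 28.20
= 297.5 mOsm/kg ≈ 297.5 mOsm/kg
Osmolar gap = measured − calculated = 302 − 297.5 = 4.5 mOsm/kg

4.5 mOsm/kg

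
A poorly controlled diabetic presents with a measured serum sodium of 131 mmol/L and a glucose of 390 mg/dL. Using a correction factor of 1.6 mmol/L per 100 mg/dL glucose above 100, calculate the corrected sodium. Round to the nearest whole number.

136 mmol/L

Corrected Na = measured Na + 1.6 · (glucose − 100)/100
= 131 + 1.6 · (390 − 100)/100
= 131 + 4.6
= 135.6 mmol/L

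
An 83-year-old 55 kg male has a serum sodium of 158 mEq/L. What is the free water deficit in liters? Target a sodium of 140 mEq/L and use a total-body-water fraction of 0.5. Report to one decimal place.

TBW = 0.5 · 55 = 27.5 L
Free water deficit = TBW · (Na/140 − 1)
= 27.5 · (158/140 − 1)
= 27.5 · 0.1286
= 3.54 L

3.5 L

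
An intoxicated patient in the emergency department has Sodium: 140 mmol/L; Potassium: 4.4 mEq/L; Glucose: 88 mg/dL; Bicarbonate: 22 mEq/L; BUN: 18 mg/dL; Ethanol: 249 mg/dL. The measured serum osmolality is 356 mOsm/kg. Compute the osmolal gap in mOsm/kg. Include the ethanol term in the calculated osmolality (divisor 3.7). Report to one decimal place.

Calculated osmolality = 2·Na + glucose/18 + BUN/2.8 + ethanol/3.7
= 2·140 + 88/18 + 18/2.8 + 249/3.7
= 280 + 4.89 + 6.43 + 67.30
= 358.62 mOsm/kg ≈ 358.6 mOsm/kg
Osmolar gap = measured − calculated = 356 − 358.6 = -2.6 mOsm/kg

-2.6 mOsm/kg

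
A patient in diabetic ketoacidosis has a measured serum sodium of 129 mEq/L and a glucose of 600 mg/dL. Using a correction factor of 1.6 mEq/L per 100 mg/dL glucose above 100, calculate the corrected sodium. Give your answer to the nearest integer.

137 mEq/L

Corrected Na = measured Na + 1.6 · (glucose − 100)/100
= 129 + 1.6 · (600 − 100)/100
= 129 + 8
= 137 mEq/L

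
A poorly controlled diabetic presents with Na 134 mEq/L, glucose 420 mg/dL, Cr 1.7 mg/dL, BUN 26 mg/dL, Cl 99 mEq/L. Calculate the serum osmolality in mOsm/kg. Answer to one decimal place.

Calculated osmolality = 2·Na + glucose/18 + BUN/2.8
= 2·134 + 420/18 + 26/2.8
= 268 + 23.33 + 9.29
= 300.62 mOsm/kg

300.6 mOsm/kg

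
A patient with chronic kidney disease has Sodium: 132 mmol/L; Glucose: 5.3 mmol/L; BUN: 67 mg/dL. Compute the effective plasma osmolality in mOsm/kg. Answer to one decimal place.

Effective osmolality excludes urea (freely permeant across cell membranes):
2·Na + glucose
= 2·132 + 5.3
= 264 + 5.3
= 269.3 mOsm/kg

269.3 mOsm/kg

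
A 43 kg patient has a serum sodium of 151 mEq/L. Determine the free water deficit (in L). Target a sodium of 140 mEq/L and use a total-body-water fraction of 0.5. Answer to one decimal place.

1.7 L

TBW = 0.5 · 43 = 21.5 L
Free water deficit = TBW · (Na/140 − 1)
= 21.5 · (151/140 − 1)
= 21.5 · 0.0786
= 1.69 L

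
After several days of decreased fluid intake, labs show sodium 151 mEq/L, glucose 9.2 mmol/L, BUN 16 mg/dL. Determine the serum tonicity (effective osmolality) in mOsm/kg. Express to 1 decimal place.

311.2 mOsm/kg

Effective osmolality excludes urea (freely permeant across cell membranes):
2·Na + glucose
= 2·151 + 9.2
= 302 + 9.2
= 311.2 mOsm/kg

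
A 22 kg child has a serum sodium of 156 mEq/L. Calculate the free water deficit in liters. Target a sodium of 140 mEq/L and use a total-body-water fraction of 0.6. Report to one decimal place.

TBW = 0.6 · 22 = 13.2 L
Free water deficit = TBW · (Na/140 − 1)
= 13.2 · (156/140 − 1)
= 13.2 · 0.1143
= 1.51 L

1.5 L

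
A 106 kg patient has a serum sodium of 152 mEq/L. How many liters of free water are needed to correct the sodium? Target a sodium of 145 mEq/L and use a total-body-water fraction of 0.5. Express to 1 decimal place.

2.6 L

TBW = 0.5 · 106 = 53 L
Free water deficit = TBW · (Na/145 − 1)
= 53 · (152/145 − 1)
= 53 · 0.0483
= 2.56 L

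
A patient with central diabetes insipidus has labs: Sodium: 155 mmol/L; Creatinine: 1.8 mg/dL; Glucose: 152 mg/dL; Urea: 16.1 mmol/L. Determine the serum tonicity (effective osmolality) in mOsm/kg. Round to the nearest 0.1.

318.4 mOsm/kg

Effective osmolality excludes urea (freely permeant across cell membranes):
2·Na + glucose/18
= 2·155 + 152/18
= 310 + 8.44
= 318.44 mOsm/kg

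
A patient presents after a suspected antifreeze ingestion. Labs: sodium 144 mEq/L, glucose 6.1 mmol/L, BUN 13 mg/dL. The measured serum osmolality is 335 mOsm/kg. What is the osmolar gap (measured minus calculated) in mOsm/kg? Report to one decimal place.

Calculated osmolality = 2·Na + glucose + BUN/2.8
= 2·144 + 6.1 + 13/2.8
= 288 + 6.10 + 4.64
= 298.74 mOsm/kg ≈ 298.7 mOsm/kg
Osmolar gap = measured − calculated = 335 − 298.7 = 36.3 mOsm/kg

36.3 mOsm/kg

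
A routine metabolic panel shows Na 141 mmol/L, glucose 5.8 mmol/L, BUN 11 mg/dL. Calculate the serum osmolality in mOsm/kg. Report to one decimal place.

291.7 mOsm/kg

Calculated osmolality = 2·Na + glucose + BUN/2.8
= 2·141 + 5.8 + 11/2.8
= 282 + 5.80 + 3.93
= 291.73 mOsm/kg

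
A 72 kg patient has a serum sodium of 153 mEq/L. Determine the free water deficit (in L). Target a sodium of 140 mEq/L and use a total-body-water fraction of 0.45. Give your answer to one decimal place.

TBW = 0.45 · 72 = 32.4 L
Free water deficit = TBW · (Na/140 − 1)
= 32.4 · (153/140 − 1)
= 32.4 · 0.0929
= 3.01 L

3.0 L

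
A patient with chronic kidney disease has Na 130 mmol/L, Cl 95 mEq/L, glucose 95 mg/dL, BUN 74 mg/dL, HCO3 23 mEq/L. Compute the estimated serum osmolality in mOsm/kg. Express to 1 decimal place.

291.7 mOsm/kg

Calculated osmolality = 2·Na + glucose/18 + BUN/2.8
= 2·130 + 95/18 + 74/2.8
= 260 + 5.28 + 26.43
= 291.71 mOsm/kg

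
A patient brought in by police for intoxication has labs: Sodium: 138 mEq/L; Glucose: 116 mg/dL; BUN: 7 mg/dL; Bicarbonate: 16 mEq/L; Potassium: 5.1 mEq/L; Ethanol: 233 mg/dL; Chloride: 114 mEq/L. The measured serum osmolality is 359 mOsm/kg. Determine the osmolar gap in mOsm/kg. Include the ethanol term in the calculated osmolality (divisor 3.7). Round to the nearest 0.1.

Calculated osmolality = 2·Na + glucose/18 + BUN/2.8 + ethanol/3.7
= 2·138 + 116/18 + 7/2.8 + 233/3.7
= 276 + 6.44 + 2.50 + 62.97
= 347.91 mOsm/kg ≈ 347.9 mOsm/kg
Osmolar gap = measured − calculated = 359 − 347.9 = 11.1 mOsm/kg

11.1 mOsm/kg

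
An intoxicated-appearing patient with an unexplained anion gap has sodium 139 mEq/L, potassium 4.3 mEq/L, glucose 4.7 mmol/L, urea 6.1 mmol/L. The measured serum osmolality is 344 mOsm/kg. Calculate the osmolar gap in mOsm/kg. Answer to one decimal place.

55.2 mOsm/kg

Calculated osmolality = 2·Na + glucose + urea
= 2·139 + 4.7 + 6.1
= 278 + 4.70 + 6.10
= 288.8 mOsm/kg ≈ 288.8 mOsm/kg
Osmolar gap = measured − calculated = 344 − 288.8 = 55.2 mOsm/kg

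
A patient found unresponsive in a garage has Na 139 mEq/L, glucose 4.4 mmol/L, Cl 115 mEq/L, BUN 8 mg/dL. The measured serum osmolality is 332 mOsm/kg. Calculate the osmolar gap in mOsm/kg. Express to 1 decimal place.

46.7 mOsm/kg

Calculated osmolality = 2·Na + glucose + BUN/2.8
= 2·139 + 4.4 + 8/2.8
= 278 + 4.40 + 2.86
= 285.26 mOsm/kg ≈ 285.3 mOsm/kg
Osmolar gap = measured − calculated = 332 − 285.3 = 46.7 mOsm/kg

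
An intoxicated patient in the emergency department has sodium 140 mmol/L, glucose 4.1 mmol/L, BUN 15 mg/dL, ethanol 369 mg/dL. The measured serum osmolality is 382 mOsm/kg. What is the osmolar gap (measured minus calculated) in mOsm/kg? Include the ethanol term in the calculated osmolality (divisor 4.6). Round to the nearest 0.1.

Calculated osmolality = 2·Na + glucose + BUN/2.8 + ethanol/4.6
= 2·140 + 4.1 + 15/2.8 + 369/4.6
= 280 + 4.10 + 5.36 + 80.22
= 369.68 mOsm/kg ≈ 369.7 mOsm/kg
Osmolar gap = measured − calculated = 382 − 369.7 = 12.3 mOsm/kg

12.3 mOsm/kg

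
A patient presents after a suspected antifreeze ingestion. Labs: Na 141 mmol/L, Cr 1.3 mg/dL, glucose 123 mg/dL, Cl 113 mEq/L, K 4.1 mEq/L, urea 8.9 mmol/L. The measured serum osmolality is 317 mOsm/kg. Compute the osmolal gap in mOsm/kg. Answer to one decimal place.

19.3 mOsm/kg

Calculated osmolality = 2·Na + glucose/18 + urea
= 2·141 + 123/18 + 8.9
= 282 + 6.83 + 8.90
= 297.73 mOsm/kg ≈ 297.7 mOsm/kg
Osmolar gap = measured − calculated = 317 − 297.7 = 19.3 mOsm/kg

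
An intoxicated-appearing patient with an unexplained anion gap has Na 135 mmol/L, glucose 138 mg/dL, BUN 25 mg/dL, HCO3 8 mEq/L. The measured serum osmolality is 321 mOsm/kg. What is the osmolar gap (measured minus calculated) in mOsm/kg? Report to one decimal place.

Calculated osmolality = 2·Na + glucose/18 + BUN/2.8
= 2·135 + 138/18 + 25/2.8
= 270 + 7.67 + 8.93
= 286.6 mOsm/kg ≈ 286.6 mOsm/kg
Osmolar gap = measured − calculated = 321 − 286.6 = 34.4 mOsm/kg

34.4 mOsm/kg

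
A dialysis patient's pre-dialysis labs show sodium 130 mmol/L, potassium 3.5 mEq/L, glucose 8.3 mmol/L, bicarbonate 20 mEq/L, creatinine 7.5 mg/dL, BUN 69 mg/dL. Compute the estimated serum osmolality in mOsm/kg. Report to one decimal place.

292.9 mOsm/kg

Calculated osmolality = 2·Na + glucose + BUN/2.8
= 2·130 + 8.3 + 69/2.8
= 260 + 8.30 + 24.64
= 292.94 mOsm/kg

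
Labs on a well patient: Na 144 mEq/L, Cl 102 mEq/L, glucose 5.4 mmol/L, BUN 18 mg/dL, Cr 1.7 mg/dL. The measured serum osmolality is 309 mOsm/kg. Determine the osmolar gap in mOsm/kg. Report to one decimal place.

Calculated osmolality = 2·Na + glucose + BUN/2.8
= 2·144 + 5.4 + 18/2.8
= 288 + 5.40 + 6.43
= 299.83 mOsm/kg ≈ 299.8 mOsm/kg
Osmolar gap = measured − calculated = 309 − 299.8 = 9.2 mOsm/kg

9.2 mOsm/kg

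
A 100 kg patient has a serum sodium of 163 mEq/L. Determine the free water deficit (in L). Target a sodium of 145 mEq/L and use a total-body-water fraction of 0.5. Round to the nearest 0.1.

TBW = 0.5 · 100 = 50 L
Free water deficit = TBW · (Na/145 − 1)
= 50 · (163/145 − 1)
= 50 · 0.1241
= 6.21 L

6.2 L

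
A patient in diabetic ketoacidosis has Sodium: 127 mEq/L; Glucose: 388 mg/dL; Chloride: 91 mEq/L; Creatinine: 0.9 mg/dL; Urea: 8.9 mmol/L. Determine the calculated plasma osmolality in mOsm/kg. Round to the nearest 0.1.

284.5 mOsm/kg

Calculated osmolality = 2·Na + glucose/18 + urea
= 2·127 + 388/18 + 8.9
= 254 + 21.56 + 8.90
= 284.46 mOsm/kg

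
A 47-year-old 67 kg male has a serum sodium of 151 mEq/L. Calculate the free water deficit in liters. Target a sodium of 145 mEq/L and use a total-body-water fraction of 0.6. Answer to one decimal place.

TBW = 0.6 · 67 = 40.2 L
Free water deficit = TBW · (Na/145 − 1)
= 40.2 · (151/145 − 1)
= 40.2 · 0.0414
= 1.66 L

1.7 L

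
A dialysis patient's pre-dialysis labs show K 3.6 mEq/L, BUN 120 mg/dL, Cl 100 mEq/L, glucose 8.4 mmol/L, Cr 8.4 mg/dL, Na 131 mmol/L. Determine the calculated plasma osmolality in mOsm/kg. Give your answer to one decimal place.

Calculated osmolality = 2·Na + glucose + BUN/2.8
= 2·131 + 8.4 + 120/2.8
= 262 + 8.40 + 42.86
= 313.26 mOsm/kg

313.3 mOsm/kg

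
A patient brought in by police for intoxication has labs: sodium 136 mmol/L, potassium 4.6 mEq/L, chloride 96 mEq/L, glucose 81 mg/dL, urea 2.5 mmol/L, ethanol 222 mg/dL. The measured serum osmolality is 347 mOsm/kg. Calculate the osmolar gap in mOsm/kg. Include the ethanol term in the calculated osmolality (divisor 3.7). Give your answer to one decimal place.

Calculated osmolality = 2·Na + glucose/18 + urea + ethanol/3.7
= 2·136 + 81/18 + 2.5 + 222/3.7
= 272 + 4.50 + 2.50 + 60
= 339 mOsm/kg ≈ 339.0 mOsm/kg
Osmolar gap = measured − calculated = 347 − 339.0 = 8.0 mOsm/kg

8.0 mOsm/kg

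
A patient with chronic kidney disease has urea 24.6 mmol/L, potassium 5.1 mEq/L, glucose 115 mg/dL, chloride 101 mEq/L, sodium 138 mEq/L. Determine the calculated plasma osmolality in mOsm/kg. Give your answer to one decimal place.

307.0 mOsm/kg

Calculated osmolality = 2·Na + glucose/18 + urea
= 2·138 + 115/18 + 24.6
= 276 + 6.39 + 24.60
= 306.99 mOsm/kg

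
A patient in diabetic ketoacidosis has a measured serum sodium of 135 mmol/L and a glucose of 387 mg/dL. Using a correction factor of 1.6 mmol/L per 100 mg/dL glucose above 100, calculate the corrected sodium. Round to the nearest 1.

Corrected Na = measured Na + 1.6 · (glucose − 100)/100
= 135 + 1.6 · (387 − 100)/100
= 135 + 4.6
= 139.6 mmol/L

140 mmol/L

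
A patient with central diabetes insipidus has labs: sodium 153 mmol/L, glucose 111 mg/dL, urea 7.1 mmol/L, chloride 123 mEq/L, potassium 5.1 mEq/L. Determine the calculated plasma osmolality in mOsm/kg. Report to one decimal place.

Calculated osmolality = 2·Na + glucose/18 + urea
= 2·153 + 111/18 + 7.1
= 306 + 6.17 + 7.10
= 319.27 mOsm/kg

319.3 mOsm/kg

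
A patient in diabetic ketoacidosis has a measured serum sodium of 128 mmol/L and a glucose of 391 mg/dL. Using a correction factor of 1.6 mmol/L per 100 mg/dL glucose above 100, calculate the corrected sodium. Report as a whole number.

133 mmol/L

Corrected Na = measured Na + 1.6 · (glucose − 100)/100
= 128 + 1.6 · (391 − 100)/100
= 128 + 4.7
= 132.7 mmol/L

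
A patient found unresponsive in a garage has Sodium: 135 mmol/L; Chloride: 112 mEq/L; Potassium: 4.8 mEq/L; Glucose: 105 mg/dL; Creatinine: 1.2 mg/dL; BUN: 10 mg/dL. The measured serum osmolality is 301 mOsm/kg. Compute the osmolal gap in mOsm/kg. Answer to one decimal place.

Calculated osmolality = 2·Na + glucose/18 + BUN/2.8
= 2·135 + 105/18 + 10/2.8
= 270 + 5.83 + 3.57
= 279.4 mOsm/kg ≈ 279.4 mOsm/kg
Osmolar gap = measured − calculated = 301 − 279.4 = 21.6 mOsm/kg

21.6 mOsm/kg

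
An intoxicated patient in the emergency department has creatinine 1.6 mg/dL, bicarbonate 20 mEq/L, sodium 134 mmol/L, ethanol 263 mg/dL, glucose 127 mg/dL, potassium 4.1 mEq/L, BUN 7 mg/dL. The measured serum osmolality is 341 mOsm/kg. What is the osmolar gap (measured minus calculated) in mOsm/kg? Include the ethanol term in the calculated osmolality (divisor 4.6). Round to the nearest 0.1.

Calculated osmolality = 2·Na + glucose/18 + BUN/2.8 + ethanol/4.6
= 2·134 + 127/18 + 7/2.8 + 263/4.6
= 268 + 7.06 + 2.50 + 57.17
= 334.73 mOsm/kg ≈ 334.7 mOsm/kg
Osmolar gap = measured − calculated = 341 − 334.7 = 6.3 mOsm/kg

6.3 mOsm/kg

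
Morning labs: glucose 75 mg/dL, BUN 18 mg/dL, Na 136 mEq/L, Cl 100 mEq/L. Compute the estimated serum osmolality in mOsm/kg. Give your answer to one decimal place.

282.6 mOsm/kg

Calculated osmolality = 2·Na + glucose/18 + BUN/2.8
= 2·136 + 75/18 + 18/2.8
= 272 + 4.17 + 6.43
= 282.6 mOsm/kg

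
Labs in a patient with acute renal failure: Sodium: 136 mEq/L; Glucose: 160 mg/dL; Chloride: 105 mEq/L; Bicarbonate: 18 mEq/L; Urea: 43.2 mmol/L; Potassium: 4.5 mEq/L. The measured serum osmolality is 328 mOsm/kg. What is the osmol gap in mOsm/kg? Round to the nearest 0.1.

Calculated osmolality = 2·Na + glucose/18 + urea
= 2·136 + 160/18 + 43.2
= 272 + 8.89 + 43.20
= 324.09 mOsm/kg ≈ 324.1 mOsm/kg
Osmolar gap = measured − calculated = 328 − 324.1 = 3.9 mOsm/kg

3.9 mOsm/kg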